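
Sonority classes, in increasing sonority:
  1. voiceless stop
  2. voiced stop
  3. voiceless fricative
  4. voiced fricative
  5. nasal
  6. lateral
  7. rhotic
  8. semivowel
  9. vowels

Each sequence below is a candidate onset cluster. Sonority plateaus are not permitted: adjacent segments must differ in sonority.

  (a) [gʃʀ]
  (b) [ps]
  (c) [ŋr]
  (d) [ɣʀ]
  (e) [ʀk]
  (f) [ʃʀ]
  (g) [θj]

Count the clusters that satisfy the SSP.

(a) 2-3-7 → obeys
(b) 1-3 → obeys
(c) 5-7 → obeys
(d) 4-7 → obeys
(e) 7-1 → violates
(f) 3-7 → obeys
(g) 3-8 → obeys

6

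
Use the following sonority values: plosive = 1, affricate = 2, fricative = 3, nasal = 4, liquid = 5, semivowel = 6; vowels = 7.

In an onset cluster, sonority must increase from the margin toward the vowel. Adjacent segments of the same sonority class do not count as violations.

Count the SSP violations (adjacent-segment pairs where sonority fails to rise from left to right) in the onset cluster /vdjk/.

2

/v/ is a fricative (sonority 3).
/d/ is a plosive (sonority 1).
/j/ is a semivowel (sonority 6).
/k/ is a plosive (sonority 1).
/v/→/d/: 3→1 (does not rise) — violation.
/d/→/j/: 1→6 (rises) — ok.
/j/→/k/: 6→1 (does not rise) — violation.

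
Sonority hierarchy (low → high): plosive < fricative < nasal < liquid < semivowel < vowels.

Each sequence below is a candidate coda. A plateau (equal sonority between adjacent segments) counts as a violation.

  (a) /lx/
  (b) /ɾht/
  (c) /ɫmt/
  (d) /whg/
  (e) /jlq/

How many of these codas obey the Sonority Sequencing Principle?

(a) /lx/: profile 4-2 — obeys.
(b) /ɾht/: profile 4-2-1 — obeys.
(c) /ɫmt/: profile 4-3-1 — obeys.
(d) /whg/: profile 5-2-1 — obeys.
(e) /jlq/: profile 5-4-1 — obeys.

5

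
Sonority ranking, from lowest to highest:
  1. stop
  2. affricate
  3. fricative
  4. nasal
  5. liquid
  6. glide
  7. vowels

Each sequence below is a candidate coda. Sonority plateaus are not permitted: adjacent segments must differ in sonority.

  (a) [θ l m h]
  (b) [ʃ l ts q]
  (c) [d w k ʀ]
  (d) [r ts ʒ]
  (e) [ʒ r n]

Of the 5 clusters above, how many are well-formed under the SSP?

0

(a) 3-5-4-3 → violates
(b) 3-5-2-1 → violates
(c) 1-6-1-5 → violates
(d) 5-2-3 → violates
(e) 3-5-4 → violates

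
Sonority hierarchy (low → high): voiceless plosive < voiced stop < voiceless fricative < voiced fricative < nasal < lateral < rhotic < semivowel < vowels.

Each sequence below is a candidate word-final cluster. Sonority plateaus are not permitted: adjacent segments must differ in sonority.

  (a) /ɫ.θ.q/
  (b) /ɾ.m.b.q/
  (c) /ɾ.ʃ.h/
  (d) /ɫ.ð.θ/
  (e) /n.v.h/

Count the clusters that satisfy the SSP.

(a) 6-3-1 → obeys
(b) 7-5-2-1 → obeys
(c) 7-3-3 → violates
(d) 6-4-3 → obeys
(e) 5-4-3 → obeys

4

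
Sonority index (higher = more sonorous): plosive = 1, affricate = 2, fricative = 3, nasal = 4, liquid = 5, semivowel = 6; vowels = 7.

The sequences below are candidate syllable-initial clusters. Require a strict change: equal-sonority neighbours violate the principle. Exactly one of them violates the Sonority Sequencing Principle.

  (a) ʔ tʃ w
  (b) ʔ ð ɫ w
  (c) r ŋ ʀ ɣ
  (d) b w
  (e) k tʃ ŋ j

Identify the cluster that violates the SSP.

(a) 1-2-6 → obeys
(b) 1-3-5-6 → obeys
(c) 5-4-5-3 → violates
(d) 1-6 → obeys
(e) 1-2-4-6 → obeys

c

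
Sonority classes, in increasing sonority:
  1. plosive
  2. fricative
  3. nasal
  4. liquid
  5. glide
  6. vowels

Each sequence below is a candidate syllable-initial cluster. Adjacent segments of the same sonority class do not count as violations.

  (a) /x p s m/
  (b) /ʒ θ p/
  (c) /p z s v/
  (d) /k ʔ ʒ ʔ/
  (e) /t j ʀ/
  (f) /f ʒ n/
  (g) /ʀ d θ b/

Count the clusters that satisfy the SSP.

2

(a) /x p s m/: profile 2-1-2-3 — violates.
(b) /ʒ θ p/: profile 2-2-1 — violates.
(c) /p z s v/: profile 1-2-2-2 — obeys.
(d) /k ʔ ʒ ʔ/: profile 1-1-2-1 — violates.
(e) /t j ʀ/: profile 1-5-4 — violates.
(f) /f ʒ n/: profile 2-2-3 — obeys.
(g) /ʀ d θ b/: profile 4-1-2-1 — violates.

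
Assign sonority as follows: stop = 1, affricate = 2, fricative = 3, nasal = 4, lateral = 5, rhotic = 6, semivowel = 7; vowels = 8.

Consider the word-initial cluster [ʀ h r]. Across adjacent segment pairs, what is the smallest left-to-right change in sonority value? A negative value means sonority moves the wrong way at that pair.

/ʀ/: rhotic = 6.
/h/: fricative = 3.
/r/: rhotic = 6.
/ʀ/→/h/: change -3.
/h/→/r/: change +3.
Minimum = -3.

-3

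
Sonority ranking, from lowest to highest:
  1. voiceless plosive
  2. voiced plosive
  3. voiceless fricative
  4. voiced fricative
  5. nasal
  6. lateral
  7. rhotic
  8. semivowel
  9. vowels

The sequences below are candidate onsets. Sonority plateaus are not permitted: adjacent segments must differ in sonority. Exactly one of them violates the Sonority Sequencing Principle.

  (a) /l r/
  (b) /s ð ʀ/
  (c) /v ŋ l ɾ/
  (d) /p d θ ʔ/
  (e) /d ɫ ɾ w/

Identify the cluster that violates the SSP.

d

(a) /l r/: profile 6-7 — obeys.
(b) /s ð ʀ/: profile 3-4-7 — obeys.
(c) /v ŋ l ɾ/: profile 4-5-6-7 — obeys.
(d) /p d θ ʔ/: profile 1-2-3-1 — violates.
(e) /d ɫ ɾ w/: profile 2-6-7-8 — obeys.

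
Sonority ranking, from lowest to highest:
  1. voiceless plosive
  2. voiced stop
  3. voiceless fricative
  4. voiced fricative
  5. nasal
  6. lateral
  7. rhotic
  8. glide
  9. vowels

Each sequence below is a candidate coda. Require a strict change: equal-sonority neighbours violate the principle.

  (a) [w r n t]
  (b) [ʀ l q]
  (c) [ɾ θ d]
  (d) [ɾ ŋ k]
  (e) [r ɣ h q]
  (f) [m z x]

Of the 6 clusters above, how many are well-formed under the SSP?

6

(a) [w r n t]: profile 8-7-5-1 — obeys.
(b) [ʀ l q]: profile 7-6-1 — obeys.
(c) [ɾ θ d]: profile 7-3-2 — obeys.
(d) [ɾ ŋ k]: profile 7-5-1 — obeys.
(e) [r ɣ h q]: profile 7-4-3-1 — obeys.
(f) [m z x]: profile 5-4-3 — obeys.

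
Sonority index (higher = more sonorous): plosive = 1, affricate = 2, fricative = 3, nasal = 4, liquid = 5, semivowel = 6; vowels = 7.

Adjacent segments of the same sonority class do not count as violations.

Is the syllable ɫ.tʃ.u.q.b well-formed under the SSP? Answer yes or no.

no

Onset: /ɫ/ is a liquid (sonority 5), /tʃ/ is an affricate (sonority 2); then the nucleus /u/ (sonority 7).
Onset profile 5-2-7 — does not rise throughout.
Coda: /q/ is a plosive (sonority 1), /b/ is a plosive (sonority 1).
Coda profile 7-1-1 — falls from the nucleus.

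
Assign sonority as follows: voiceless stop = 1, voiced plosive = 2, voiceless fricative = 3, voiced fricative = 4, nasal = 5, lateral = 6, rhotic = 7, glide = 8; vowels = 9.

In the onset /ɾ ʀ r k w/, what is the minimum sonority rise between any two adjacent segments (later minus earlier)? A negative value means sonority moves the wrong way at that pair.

-6

/ɾ/ is a rhotic (sonority 7).
/ʀ/ is a rhotic (sonority 7).
/r/ is a rhotic (sonority 7).
/k/ is a voiceless stop (sonority 1).
/w/ is a glide (sonority 8).
/ɾ/→/ʀ/: change +0.
/ʀ/→/r/: change +0.
/r/→/k/: change -6.
/k/→/w/: change +7.
Minimum = -6.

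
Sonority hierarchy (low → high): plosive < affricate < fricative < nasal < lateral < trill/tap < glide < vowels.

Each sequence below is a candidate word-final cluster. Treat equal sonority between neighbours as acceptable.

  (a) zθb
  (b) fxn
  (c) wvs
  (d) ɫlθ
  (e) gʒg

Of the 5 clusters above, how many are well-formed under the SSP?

3

(a) 3-3-1 → obeys
(b) 3-3-4 → violates
(c) 7-3-3 → obeys
(d) 5-5-3 → obeys
(e) 1-3-1 → violates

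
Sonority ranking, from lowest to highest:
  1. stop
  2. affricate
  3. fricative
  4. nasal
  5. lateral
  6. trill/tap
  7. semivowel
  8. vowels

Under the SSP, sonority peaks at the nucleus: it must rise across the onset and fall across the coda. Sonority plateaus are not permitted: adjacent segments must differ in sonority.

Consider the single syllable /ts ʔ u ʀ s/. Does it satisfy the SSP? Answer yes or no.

Onset: /ts/ is an affricate (sonority 2), /ʔ/ is a stop (sonority 1); then the nucleus /u/ (sonority 8).
Onset profile 2-1-8 — does not strictly rise throughout.
Coda: /ʀ/ is a trill/tap (sonority 6), /s/ is a fricative (sonority 3).
Coda profile 8-6-3 — falls from the nucleus.

no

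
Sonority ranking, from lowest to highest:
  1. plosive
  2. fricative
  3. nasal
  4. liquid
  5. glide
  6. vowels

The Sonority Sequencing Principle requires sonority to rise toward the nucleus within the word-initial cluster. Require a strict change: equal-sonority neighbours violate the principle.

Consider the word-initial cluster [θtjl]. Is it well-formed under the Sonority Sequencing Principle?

no

/θ/: fricative = 2.
/t/: plosive = 1.
/j/: glide = 5.
/l/: liquid = 4.
The profile is 2-1-5-4. Between /θ/ (2) and /t/ (1) sonority does not rise, so the cluster violates the SSP.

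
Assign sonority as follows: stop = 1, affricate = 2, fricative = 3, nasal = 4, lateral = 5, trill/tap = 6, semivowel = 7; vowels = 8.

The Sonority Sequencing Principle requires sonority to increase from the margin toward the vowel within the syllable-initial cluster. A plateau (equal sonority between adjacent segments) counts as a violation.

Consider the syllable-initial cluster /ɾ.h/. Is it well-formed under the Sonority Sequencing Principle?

/ɾ/ is a trill/tap (sonority 6).
/h/ is a fricative (sonority 3).
The profile is 6-3. Between /ɾ/ (6) and /h/ (3) sonority does not rise, so the cluster violates the SSP.

no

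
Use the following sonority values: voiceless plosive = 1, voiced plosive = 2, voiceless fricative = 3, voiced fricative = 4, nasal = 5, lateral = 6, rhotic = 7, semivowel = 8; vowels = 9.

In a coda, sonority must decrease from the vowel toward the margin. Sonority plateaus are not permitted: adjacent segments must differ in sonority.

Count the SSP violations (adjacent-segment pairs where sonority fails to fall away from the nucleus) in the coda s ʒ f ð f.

/s/ — voiceless fricative, sonority 3.
/ʒ/ — voiced fricative, sonority 4.
/f/ — voiceless fricative, sonority 3.
/ð/ — voiced fricative, sonority 4.
/f/ — voiceless fricative, sonority 3.
/s/→/ʒ/: 3→4 (does not fall) — violation.
/ʒ/→/f/: 4→3 (falls) — ok.
/f/→/ð/: 3→4 (does not fall) — violation.
/ð/→/f/: 4→3 (falls) — ok.

2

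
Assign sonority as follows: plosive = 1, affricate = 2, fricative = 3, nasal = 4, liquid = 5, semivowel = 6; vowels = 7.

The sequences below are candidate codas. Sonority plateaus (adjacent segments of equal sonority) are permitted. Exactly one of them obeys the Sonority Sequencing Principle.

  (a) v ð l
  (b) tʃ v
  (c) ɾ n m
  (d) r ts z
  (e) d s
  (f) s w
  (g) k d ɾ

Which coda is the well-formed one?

c

(a) v ð l: profile 3-3-5 — violates.
(b) tʃ v: profile 2-3 — violates.
(c) ɾ n m: profile 5-4-4 — obeys.
(d) r ts z: profile 5-2-3 — violates.
(e) d s: profile 1-3 — violates.
(f) s w: profile 3-6 — violates.
(g) k d ɾ: profile 1-1-5 — violates.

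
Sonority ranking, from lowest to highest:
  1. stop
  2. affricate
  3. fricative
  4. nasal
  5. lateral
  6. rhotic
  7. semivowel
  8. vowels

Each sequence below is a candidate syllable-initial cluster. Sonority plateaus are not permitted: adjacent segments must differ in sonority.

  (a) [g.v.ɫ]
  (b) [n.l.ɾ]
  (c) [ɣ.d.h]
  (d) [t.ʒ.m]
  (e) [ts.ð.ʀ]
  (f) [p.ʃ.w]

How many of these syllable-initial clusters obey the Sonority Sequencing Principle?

5

(a) [g.v.ɫ]: profile 1-3-5 — obeys.
(b) [n.l.ɾ]: profile 4-5-6 — obeys.
(c) [ɣ.d.h]: profile 3-1-3 — violates.
(d) [t.ʒ.m]: profile 1-3-4 — obeys.
(e) [ts.ð.ʀ]: profile 2-3-6 — obeys.
(f) [p.ʃ.w]: profile 1-3-7 — obeys.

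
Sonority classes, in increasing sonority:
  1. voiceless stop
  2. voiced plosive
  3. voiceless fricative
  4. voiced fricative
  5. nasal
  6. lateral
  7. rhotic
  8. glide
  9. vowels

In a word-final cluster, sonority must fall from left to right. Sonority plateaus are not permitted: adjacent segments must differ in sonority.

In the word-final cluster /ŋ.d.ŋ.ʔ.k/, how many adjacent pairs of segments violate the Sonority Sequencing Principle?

/ŋ/ — nasal, sonority 5.
/d/ — voiced plosive, sonority 2.
/ŋ/ — nasal, sonority 5.
/ʔ/ — voiceless stop, sonority 1.
/k/ — voiceless stop, sonority 1.
/ŋ/→/d/: 5→2 (falls) — ok.
/d/→/ŋ/: 2→5 (does not fall) — violation.
/ŋ/→/ʔ/: 5→1 (falls) — ok.
/ʔ/→/k/: 1→1 (plateau) — violation.

2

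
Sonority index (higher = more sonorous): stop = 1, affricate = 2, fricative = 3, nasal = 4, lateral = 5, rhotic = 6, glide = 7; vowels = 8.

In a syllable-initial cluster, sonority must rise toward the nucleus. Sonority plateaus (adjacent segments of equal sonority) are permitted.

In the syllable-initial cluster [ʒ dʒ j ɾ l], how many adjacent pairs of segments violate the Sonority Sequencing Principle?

3

/ʒ/ — fricative, sonority 3.
/dʒ/ — affricate, sonority 2.
/j/ — glide, sonority 7.
/ɾ/ — rhotic, sonority 6.
/l/ — lateral, sonority 5.
/ʒ/→/dʒ/: 3→2 (does not rise) — violation.
/dʒ/→/j/: 2→7 (rises) — ok.
/j/→/ɾ/: 7→6 (does not rise) — violation.
/ɾ/→/l/: 6→5 (does not rise) — violation.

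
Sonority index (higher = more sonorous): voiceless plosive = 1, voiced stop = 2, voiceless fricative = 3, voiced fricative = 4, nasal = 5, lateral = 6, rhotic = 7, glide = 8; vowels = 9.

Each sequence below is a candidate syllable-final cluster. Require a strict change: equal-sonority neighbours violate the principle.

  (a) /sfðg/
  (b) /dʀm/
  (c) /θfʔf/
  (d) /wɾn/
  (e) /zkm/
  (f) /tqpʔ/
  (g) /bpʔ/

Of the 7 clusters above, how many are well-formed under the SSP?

1

(a) sonority 3-3-4-2: ill-formed.
(b) sonority 2-7-5: ill-formed.
(c) sonority 3-3-1-3: ill-formed.
(d) sonority 8-7-5: well-formed.
(e) sonority 4-1-5: ill-formed.
(f) sonority 1-1-1-1: ill-formed.
(g) sonority 2-1-1: ill-formed.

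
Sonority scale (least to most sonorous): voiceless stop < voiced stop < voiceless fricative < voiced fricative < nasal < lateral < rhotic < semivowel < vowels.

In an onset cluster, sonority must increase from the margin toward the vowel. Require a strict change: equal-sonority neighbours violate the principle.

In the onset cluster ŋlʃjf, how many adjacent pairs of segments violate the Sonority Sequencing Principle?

2

/ŋ/: nasal = 5.
/l/: lateral = 6.
/ʃ/: voiceless fricative = 3.
/j/: semivowel = 8.
/f/: voiceless fricative = 3.
/ŋ/→/l/: 5→6 (rises) — ok.
/l/→/ʃ/: 6→3 (does not rise) — violation.
/ʃ/→/j/: 3→8 (rises) — ok.
/j/→/f/: 8→3 (does not rise) — violation.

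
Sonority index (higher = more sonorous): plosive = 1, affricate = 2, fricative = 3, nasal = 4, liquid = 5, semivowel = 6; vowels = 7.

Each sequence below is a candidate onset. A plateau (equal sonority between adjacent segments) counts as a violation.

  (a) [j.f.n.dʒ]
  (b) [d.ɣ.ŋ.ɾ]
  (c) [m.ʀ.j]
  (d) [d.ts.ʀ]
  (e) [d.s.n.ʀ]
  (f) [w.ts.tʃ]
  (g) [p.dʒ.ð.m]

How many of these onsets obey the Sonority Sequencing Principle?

5

(a) 6-3-4-2 → violates
(b) 1-3-4-5 → obeys
(c) 4-5-6 → obeys
(d) 1-2-5 → obeys
(e) 1-3-4-5 → obeys
(f) 6-2-2 → violates
(g) 1-2-3-4 → obeys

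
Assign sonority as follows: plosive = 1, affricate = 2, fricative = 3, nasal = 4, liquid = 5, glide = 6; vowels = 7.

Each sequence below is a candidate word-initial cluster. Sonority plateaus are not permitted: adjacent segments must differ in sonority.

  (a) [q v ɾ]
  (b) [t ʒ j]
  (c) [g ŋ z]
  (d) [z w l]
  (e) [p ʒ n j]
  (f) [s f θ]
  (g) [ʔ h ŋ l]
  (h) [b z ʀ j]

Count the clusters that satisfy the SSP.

5

(a) sonority 1-3-5: well-formed.
(b) sonority 1-3-6: well-formed.
(c) sonority 1-4-3: ill-formed.
(d) sonority 3-6-5: ill-formed.
(e) sonority 1-3-4-6: well-formed.
(f) sonority 3-3-3: ill-formed.
(g) sonority 1-3-4-5: well-formed.
(h) sonority 1-3-5-6: well-formed.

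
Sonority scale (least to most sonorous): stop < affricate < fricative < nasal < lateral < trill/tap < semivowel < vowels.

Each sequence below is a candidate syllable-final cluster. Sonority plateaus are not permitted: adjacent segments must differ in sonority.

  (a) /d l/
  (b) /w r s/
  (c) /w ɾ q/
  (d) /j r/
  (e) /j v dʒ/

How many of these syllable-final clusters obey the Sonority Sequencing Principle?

4

(a) /d l/: profile 1-5 — violates.
(b) /w r s/: profile 7-6-3 — obeys.
(c) /w ɾ q/: profile 7-6-1 — obeys.
(d) /j r/: profile 7-6 — obeys.
(e) /j v dʒ/: profile 7-3-2 — obeys.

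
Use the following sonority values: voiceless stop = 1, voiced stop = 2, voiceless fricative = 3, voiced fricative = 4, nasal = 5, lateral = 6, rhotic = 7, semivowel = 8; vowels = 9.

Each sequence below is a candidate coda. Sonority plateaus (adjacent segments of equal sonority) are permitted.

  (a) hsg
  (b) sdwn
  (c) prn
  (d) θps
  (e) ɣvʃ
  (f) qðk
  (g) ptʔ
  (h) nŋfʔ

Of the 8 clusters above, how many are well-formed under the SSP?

(a) sonority 3-3-2: well-formed.
(b) sonority 3-2-8-5: ill-formed.
(c) sonority 1-7-5: ill-formed.
(d) sonority 3-1-3: ill-formed.
(e) sonority 4-4-3: well-formed.
(f) sonority 1-4-1: ill-formed.
(g) sonority 1-1-1: well-formed.
(h) sonority 5-5-3-1: well-formed.

4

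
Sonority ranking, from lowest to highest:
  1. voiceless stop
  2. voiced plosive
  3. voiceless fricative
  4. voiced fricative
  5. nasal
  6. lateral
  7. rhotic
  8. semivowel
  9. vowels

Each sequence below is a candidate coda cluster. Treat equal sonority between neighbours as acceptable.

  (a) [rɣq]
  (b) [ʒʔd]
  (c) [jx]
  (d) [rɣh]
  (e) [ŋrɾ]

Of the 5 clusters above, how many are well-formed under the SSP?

(a) [rɣq]: profile 7-4-1 — obeys.
(b) [ʒʔd]: profile 4-1-2 — violates.
(c) [jx]: profile 8-3 — obeys.
(d) [rɣh]: profile 7-4-3 — obeys.
(e) [ŋrɾ]: profile 5-7-7 — violates.

3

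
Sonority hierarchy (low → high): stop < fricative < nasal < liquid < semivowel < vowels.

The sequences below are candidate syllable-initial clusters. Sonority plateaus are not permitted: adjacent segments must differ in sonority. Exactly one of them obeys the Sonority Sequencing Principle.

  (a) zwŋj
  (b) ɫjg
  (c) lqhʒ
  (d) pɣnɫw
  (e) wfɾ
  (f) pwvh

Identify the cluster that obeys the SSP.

(a) sonority 2-5-3-5: ill-formed.
(b) sonority 4-5-1: ill-formed.
(c) sonority 4-1-2-2: ill-formed.
(d) sonority 1-2-3-4-5: well-formed.
(e) sonority 5-2-4: ill-formed.
(f) sonority 1-5-2-2: ill-formed.

d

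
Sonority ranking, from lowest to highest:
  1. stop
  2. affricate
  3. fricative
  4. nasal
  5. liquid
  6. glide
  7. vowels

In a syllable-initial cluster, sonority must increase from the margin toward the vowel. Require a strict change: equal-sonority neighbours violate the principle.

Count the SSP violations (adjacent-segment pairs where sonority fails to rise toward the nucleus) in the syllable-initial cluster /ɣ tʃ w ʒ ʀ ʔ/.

3

/ɣ/: fricative = 3.
/tʃ/: affricate = 2.
/w/: glide = 6.
/ʒ/: fricative = 3.
/ʀ/: liquid = 5.
/ʔ/: stop = 1.
/ɣ/→/tʃ/: 3→2 (does not rise) — violation.
/tʃ/→/w/: 2→6 (rises) — ok.
/w/→/ʒ/: 6→3 (does not rise) — violation.
/ʒ/→/ʀ/: 3→5 (rises) — ok.
/ʀ/→/ʔ/: 5→1 (does not rise) — violation.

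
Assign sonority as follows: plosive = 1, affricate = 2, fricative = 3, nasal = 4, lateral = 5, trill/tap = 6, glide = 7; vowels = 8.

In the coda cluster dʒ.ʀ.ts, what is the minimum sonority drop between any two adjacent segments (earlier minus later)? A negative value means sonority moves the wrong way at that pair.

-4

/dʒ/: affricate = 2.
/ʀ/: trill/tap = 6.
/ts/: affricate = 2.
/dʒ/→/ʀ/: change -4.
/ʀ/→/ts/: change +4.
Minimum = -4.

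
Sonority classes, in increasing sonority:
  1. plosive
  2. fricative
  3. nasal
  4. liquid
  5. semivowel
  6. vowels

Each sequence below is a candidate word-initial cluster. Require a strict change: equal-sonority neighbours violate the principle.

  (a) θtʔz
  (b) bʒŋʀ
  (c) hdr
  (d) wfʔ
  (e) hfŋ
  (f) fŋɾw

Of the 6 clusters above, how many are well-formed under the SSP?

(a) sonority 2-1-1-2: ill-formed.
(b) sonority 1-2-3-4: well-formed.
(c) sonority 2-1-4: ill-formed.
(d) sonority 5-2-1: ill-formed.
(e) sonority 2-2-3: ill-formed.
(f) sonority 2-3-4-5: well-formed.

2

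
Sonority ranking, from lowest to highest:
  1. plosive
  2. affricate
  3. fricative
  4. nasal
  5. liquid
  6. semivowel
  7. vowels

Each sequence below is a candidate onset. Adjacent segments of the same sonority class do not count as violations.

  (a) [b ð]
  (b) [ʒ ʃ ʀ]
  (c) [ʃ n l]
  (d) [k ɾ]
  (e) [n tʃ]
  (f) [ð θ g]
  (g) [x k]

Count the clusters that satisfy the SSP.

(a) 1-3 → obeys
(b) 3-3-5 → obeys
(c) 3-4-5 → obeys
(d) 1-5 → obeys
(e) 4-2 → violates
(f) 3-3-1 → violates
(g) 3-1 → violates

4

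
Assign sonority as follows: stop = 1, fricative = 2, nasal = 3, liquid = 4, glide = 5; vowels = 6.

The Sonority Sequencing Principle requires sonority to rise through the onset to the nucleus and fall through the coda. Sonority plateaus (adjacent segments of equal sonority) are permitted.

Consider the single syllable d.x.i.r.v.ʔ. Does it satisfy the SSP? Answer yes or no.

yes

Onset: /d/ is a stop (sonority 1), /x/ is a fricative (sonority 2); then the nucleus /i/ (sonority 6).
Onset profile 1-2-6 — rises to the nucleus.
Coda: /r/ is a liquid (sonority 4), /v/ is a fricative (sonority 2), /ʔ/ is a stop (sonority 1).
Coda profile 6-4-2-1 — falls from the nucleus.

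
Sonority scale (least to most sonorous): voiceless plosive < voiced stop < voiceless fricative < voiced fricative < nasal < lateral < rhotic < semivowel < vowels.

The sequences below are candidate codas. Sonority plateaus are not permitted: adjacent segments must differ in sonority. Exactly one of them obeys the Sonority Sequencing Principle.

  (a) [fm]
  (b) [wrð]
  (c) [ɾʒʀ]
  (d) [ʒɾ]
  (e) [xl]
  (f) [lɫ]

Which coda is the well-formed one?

b

(a) [fm]: profile 3-5 — violates.
(b) [wrð]: profile 8-7-4 — obeys.
(c) [ɾʒʀ]: profile 7-4-7 — violates.
(d) [ʒɾ]: profile 4-7 — violates.
(e) [xl]: profile 3-6 — violates.
(f) [lɫ]: profile 6-6 — violates.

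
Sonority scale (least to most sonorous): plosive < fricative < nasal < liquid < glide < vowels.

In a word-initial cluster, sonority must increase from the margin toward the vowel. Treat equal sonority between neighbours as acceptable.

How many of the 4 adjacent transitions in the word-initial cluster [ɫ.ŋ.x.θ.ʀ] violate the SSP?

/ɫ/ is a liquid (sonority 4).
/ŋ/ is a nasal (sonority 3).
/x/ is a fricative (sonority 2).
/θ/ is a fricative (sonority 2).
/ʀ/ is a liquid (sonority 4).
/ɫ/→/ŋ/: 4→3 (does not rise) — violation.
/ŋ/→/x/: 3→2 (does not rise) — violation.
/x/→/θ/: 2→2 (plateau, allowed) — ok.
/θ/→/ʀ/: 2→4 (rises) — ok.

2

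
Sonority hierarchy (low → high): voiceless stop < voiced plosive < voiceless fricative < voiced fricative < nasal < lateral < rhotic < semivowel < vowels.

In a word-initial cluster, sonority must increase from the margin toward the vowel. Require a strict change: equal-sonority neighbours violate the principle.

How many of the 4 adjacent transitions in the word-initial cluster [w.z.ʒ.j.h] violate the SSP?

3

/w/ — semivowel, sonority 8.
/z/ — voiced fricative, sonority 4.
/ʒ/ — voiced fricative, sonority 4.
/j/ — semivowel, sonority 8.
/h/ — voiceless fricative, sonority 3.
/w/→/z/: 8→4 (does not rise) — violation.
/z/→/ʒ/: 4→4 (plateau) — violation.
/ʒ/→/j/: 4→8 (rises) — ok.
/j/→/h/: 8→3 (does not rise) — violation.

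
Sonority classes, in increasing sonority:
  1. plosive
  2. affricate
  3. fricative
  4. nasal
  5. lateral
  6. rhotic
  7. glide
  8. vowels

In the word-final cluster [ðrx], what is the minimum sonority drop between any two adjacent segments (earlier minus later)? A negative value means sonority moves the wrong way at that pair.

/ð/ is a fricative (sonority 3).
/r/ is a rhotic (sonority 6).
/x/ is a fricative (sonority 3).
/ð/→/r/: change -3.
/r/→/x/: change +3.
Minimum = -3.

-3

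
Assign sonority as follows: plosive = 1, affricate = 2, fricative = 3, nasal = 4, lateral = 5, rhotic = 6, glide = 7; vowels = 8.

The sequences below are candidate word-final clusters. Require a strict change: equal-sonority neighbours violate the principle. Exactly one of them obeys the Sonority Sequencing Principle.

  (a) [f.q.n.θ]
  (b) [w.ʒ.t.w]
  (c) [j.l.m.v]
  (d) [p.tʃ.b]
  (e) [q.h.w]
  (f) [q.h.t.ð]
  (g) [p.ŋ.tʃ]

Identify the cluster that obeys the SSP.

c

(a) sonority 3-1-4-3: ill-formed.
(b) sonority 7-3-1-7: ill-formed.
(c) sonority 7-5-4-3: well-formed.
(d) sonority 1-2-1: ill-formed.
(e) sonority 1-3-7: ill-formed.
(f) sonority 1-3-1-3: ill-formed.
(g) sonority 1-4-2: ill-formed.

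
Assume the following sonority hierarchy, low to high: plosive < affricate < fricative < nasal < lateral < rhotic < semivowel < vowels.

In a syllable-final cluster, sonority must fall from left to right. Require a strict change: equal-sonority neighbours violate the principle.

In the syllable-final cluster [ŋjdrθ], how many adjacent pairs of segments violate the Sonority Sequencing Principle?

2

/ŋ/ — nasal, sonority 4.
/j/ — semivowel, sonority 7.
/d/ — plosive, sonority 1.
/r/ — rhotic, sonority 6.
/θ/ — fricative, sonority 3.
/ŋ/→/j/: 4→7 (does not fall) — violation.
/j/→/d/: 7→1 (falls) — ok.
/d/→/r/: 1→6 (does not fall) — violation.
/r/→/θ/: 6→3 (falls) — ok.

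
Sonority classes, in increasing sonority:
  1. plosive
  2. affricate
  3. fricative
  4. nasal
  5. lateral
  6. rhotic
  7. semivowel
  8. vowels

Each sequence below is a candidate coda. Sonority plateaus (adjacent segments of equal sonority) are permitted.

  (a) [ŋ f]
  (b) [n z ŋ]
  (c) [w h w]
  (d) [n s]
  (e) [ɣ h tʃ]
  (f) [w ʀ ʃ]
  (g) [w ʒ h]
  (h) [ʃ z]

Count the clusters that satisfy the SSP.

(a) sonority 4-3: well-formed.
(b) sonority 4-3-4: ill-formed.
(c) sonority 7-3-7: ill-formed.
(d) sonority 4-3: well-formed.
(e) sonority 3-3-2: well-formed.
(f) sonority 7-6-3: well-formed.
(g) sonority 7-3-3: well-formed.
(h) sonority 3-3: well-formed.

6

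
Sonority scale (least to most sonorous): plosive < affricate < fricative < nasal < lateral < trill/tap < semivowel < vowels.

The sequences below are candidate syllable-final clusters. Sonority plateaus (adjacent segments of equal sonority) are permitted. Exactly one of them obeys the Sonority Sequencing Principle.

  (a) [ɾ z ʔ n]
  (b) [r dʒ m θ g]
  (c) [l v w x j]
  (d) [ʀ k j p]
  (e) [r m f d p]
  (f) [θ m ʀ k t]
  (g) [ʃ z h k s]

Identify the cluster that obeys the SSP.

(a) [ɾ z ʔ n]: profile 6-3-1-4 — violates.
(b) [r dʒ m θ g]: profile 6-2-4-3-1 — violates.
(c) [l v w x j]: profile 5-3-7-3-7 — violates.
(d) [ʀ k j p]: profile 6-1-7-1 — violates.
(e) [r m f d p]: profile 6-4-3-1-1 — obeys.
(f) [θ m ʀ k t]: profile 3-4-6-1-1 — violates.
(g) [ʃ z h k s]: profile 3-3-3-1-3 — violates.

e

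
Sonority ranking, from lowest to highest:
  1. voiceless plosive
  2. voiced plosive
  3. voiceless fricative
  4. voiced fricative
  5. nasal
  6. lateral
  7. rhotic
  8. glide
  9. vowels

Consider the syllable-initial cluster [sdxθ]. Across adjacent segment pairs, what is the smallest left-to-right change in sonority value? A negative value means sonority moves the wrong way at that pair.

/s/: voiceless fricative = 3.
/d/: voiced plosive = 2.
/x/: voiceless fricative = 3.
/θ/: voiceless fricative = 3.
/s/→/d/: change -1.
/d/→/x/: change +1.
/x/→/θ/: change +0.
Minimum = -1.

-1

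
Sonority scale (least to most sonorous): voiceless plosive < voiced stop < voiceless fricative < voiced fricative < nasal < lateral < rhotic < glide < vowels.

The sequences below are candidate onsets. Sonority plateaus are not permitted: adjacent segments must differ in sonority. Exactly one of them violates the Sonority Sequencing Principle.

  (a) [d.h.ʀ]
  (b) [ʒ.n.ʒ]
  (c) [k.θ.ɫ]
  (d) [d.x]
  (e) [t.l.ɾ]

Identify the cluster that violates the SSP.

b

(a) [d.h.ʀ]: profile 2-3-7 — obeys.
(b) [ʒ.n.ʒ]: profile 4-5-4 — violates.
(c) [k.θ.ɫ]: profile 1-3-6 — obeys.
(d) [d.x]: profile 2-3 — obeys.
(e) [t.l.ɾ]: profile 1-6-7 — obeys.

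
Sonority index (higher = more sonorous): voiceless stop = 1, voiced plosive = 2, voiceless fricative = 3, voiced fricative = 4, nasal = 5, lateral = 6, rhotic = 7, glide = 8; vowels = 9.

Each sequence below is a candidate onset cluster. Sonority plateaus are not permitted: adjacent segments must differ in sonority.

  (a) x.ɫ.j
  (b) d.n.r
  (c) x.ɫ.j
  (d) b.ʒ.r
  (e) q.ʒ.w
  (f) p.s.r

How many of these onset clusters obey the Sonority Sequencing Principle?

6

(a) 3-6-8 → obeys
(b) 2-5-7 → obeys
(c) 3-6-8 → obeys
(d) 2-4-7 → obeys
(e) 1-4-8 → obeys
(f) 1-3-7 → obeys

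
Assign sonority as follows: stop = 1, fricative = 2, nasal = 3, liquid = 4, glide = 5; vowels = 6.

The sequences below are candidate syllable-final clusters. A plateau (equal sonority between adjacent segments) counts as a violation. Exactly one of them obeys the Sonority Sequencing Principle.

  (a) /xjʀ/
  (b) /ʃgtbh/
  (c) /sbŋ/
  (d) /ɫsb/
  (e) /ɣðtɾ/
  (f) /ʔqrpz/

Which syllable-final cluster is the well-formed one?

d

(a) sonority 2-5-4: ill-formed.
(b) sonority 2-1-1-1-2: ill-formed.
(c) sonority 2-1-3: ill-formed.
(d) sonority 4-2-1: well-formed.
(e) sonority 2-2-1-4: ill-formed.
(f) sonority 1-1-4-1-2: ill-formed.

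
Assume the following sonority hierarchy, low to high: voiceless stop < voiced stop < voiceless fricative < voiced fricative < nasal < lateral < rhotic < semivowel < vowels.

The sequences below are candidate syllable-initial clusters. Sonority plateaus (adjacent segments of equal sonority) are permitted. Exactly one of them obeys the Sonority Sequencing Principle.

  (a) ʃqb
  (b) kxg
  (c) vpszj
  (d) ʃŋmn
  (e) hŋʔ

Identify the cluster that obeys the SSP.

d

(a) 3-1-2 → violates
(b) 1-3-2 → violates
(c) 4-1-3-4-8 → violates
(d) 3-5-5-5 → obeys
(e) 3-5-1 → violates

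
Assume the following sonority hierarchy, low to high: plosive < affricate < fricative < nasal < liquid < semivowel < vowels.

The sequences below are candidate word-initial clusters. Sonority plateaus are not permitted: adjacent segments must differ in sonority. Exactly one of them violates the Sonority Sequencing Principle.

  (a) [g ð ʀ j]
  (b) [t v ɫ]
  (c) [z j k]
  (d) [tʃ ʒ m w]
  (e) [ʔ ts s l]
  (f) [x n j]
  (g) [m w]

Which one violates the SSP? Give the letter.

(a) sonority 1-3-5-6: well-formed.
(b) sonority 1-3-5: well-formed.
(c) sonority 3-6-1: ill-formed.
(d) sonority 2-3-4-6: well-formed.
(e) sonority 1-2-3-5: well-formed.
(f) sonority 3-4-6: well-formed.
(g) sonority 4-6: well-formed.

c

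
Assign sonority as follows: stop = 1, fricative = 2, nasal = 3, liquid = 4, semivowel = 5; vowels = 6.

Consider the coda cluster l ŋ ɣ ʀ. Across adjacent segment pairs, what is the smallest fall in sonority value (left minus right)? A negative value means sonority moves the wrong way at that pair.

-2

/l/ is a liquid (sonority 4).
/ŋ/ is a nasal (sonority 3).
/ɣ/ is a fricative (sonority 2).
/ʀ/ is a liquid (sonority 4).
/l/→/ŋ/: change +1.
/ŋ/→/ɣ/: change +1.
/ɣ/→/ʀ/: change -2.
Minimum = -2.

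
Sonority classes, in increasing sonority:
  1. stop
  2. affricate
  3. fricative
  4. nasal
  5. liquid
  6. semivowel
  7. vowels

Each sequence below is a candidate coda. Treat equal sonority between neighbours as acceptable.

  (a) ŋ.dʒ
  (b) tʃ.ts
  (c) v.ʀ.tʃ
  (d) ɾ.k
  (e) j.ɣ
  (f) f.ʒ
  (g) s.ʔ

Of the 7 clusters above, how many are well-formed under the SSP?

6

(a) sonority 4-2: well-formed.
(b) sonority 2-2: well-formed.
(c) sonority 3-5-2: ill-formed.
(d) sonority 5-1: well-formed.
(e) sonority 6-3: well-formed.
(f) sonority 3-3: well-formed.
(g) sonority 3-1: well-formed.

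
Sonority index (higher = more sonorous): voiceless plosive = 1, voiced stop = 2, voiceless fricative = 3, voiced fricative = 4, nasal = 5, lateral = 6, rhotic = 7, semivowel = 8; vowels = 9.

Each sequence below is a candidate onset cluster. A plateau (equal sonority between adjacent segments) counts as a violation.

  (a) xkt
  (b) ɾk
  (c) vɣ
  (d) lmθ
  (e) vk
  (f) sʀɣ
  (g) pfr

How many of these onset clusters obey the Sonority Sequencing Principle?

1

(a) xkt: profile 3-1-1 — violates.
(b) ɾk: profile 7-1 — violates.
(c) vɣ: profile 4-4 — violates.
(d) lmθ: profile 6-5-3 — violates.
(e) vk: profile 4-1 — violates.
(f) sʀɣ: profile 3-7-4 — violates.
(g) pfr: profile 1-3-7 — obeys.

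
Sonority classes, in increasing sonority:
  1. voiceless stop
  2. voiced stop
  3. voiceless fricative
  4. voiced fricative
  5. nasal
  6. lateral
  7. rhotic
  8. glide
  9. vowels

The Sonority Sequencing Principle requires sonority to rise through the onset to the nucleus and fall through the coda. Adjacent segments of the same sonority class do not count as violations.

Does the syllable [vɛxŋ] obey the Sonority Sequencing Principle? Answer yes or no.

no

Onset: /v/ is a voiced fricative (sonority 4); then the nucleus /ɛ/ (sonority 9).
Onset profile 4-9 — rises to the nucleus.
Coda: /x/ is a voiceless fricative (sonority 3), /ŋ/ is a nasal (sonority 5).
Coda profile 9-3-5 — does not fall throughout.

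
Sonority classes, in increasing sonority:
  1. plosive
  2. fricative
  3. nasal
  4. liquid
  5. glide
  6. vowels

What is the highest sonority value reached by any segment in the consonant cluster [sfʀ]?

4

/s/ — fricative, sonority 2.
/f/ — fricative, sonority 2.
/ʀ/ — liquid, sonority 4.
The maximum is 4.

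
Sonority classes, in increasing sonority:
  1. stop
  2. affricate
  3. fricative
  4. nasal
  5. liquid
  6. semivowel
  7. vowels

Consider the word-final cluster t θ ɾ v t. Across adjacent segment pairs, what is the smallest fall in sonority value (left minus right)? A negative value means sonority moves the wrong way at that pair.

-2

/t/ — stop, sonority 1.
/θ/ — fricative, sonority 3.
/ɾ/ — liquid, sonority 5.
/v/ — fricative, sonority 3.
/t/ — stop, sonority 1.
/t/→/θ/: change -2.
/θ/→/ɾ/: change -2.
/ɾ/→/v/: change +2.
/v/→/t/: change +2.
Minimum = -2.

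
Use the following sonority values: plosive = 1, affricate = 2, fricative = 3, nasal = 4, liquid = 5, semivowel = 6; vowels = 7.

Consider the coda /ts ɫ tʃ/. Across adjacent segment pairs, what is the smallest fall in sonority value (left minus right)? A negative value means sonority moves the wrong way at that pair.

/ts/ — affricate, sonority 2.
/ɫ/ — liquid, sonority 5.
/tʃ/ — affricate, sonority 2.
/ts/→/ɫ/: change -3.
/ɫ/→/tʃ/: change +3.
Minimum = -3.

-3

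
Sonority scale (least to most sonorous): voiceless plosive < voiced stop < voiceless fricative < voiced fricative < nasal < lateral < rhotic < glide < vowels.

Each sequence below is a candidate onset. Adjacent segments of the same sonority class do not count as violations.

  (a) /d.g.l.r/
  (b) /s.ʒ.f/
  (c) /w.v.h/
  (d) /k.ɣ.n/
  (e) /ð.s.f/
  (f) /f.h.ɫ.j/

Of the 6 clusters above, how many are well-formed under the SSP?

3

(a) /d.g.l.r/: profile 2-2-6-7 — obeys.
(b) /s.ʒ.f/: profile 3-4-3 — violates.
(c) /w.v.h/: profile 8-4-3 — violates.
(d) /k.ɣ.n/: profile 1-4-5 — obeys.
(e) /ð.s.f/: profile 4-3-3 — violates.
(f) /f.h.ɫ.j/: profile 3-3-6-8 — obeys.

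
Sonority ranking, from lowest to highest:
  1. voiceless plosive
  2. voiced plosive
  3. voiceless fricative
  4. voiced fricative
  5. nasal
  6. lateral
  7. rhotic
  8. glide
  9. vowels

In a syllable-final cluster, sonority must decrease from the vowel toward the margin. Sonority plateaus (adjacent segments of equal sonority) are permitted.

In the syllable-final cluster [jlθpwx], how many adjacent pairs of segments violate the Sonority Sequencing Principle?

/j/ is a glide (sonority 8).
/l/ is a lateral (sonority 6).
/θ/ is a voiceless fricative (sonority 3).
/p/ is a voiceless plosive (sonority 1).
/w/ is a glide (sonority 8).
/x/ is a voiceless fricative (sonority 3).
/j/→/l/: 8→6 (falls) — ok.
/l/→/θ/: 6→3 (falls) — ok.
/θ/→/p/: 3→1 (falls) — ok.
/p/→/w/: 1→8 (does not fall) — violation.
/w/→/x/: 8→3 (falls) — ok.

1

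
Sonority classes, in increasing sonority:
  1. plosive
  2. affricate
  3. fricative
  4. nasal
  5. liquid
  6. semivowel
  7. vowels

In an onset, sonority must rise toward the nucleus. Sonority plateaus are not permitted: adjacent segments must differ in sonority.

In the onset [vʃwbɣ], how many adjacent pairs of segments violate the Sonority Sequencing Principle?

2

/v/ is a fricative (sonority 3).
/ʃ/ is a fricative (sonority 3).
/w/ is a semivowel (sonority 6).
/b/ is a plosive (sonority 1).
/ɣ/ is a fricative (sonority 3).
/v/→/ʃ/: 3→3 (plateau) — violation.
/ʃ/→/w/: 3→6 (rises) — ok.
/w/→/b/: 6→1 (does not rise) — violation.
/b/→/ɣ/: 1→3 (rises) — ok.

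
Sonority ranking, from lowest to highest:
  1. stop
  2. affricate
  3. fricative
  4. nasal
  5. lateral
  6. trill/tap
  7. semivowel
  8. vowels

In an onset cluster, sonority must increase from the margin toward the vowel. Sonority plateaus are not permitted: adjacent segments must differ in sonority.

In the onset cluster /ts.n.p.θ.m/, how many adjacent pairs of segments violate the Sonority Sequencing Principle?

1

/ts/ — affricate, sonority 2.
/n/ — nasal, sonority 4.
/p/ — stop, sonority 1.
/θ/ — fricative, sonority 3.
/m/ — nasal, sonority 4.
/ts/→/n/: 2→4 (rises) — ok.
/n/→/p/: 4→1 (does not rise) — violation.
/p/→/θ/: 1→3 (rises) — ok.
/θ/→/m/: 3→4 (rises) — ok.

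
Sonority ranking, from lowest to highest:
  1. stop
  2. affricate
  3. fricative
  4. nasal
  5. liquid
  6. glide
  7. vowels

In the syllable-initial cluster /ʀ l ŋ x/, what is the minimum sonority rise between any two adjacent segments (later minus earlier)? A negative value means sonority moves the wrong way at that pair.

/ʀ/: liquid = 5.
/l/: liquid = 5.
/ŋ/: nasal = 4.
/x/: fricative = 3.
/ʀ/→/l/: change +0.
/l/→/ŋ/: change -1.
/ŋ/→/x/: change -1.
Minimum = -1.

-1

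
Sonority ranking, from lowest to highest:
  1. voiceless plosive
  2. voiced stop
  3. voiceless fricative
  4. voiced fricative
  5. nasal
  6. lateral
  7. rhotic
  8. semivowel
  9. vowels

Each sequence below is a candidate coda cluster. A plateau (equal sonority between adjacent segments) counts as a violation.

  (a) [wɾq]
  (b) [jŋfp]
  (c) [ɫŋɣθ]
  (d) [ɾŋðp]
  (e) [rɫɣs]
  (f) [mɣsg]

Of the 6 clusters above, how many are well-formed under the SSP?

(a) [wɾq]: profile 8-7-1 — obeys.
(b) [jŋfp]: profile 8-5-3-1 — obeys.
(c) [ɫŋɣθ]: profile 6-5-4-3 — obeys.
(d) [ɾŋðp]: profile 7-5-4-1 — obeys.
(e) [rɫɣs]: profile 7-6-4-3 — obeys.
(f) [mɣsg]: profile 5-4-3-2 — obeys.

6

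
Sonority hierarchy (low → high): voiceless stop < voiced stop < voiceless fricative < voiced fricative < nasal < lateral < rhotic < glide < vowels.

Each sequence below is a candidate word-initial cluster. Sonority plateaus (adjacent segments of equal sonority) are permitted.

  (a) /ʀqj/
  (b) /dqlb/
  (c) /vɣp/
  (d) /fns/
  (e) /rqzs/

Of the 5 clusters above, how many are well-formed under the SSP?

0

(a) /ʀqj/: profile 7-1-8 — violates.
(b) /dqlb/: profile 2-1-6-2 — violates.
(c) /vɣp/: profile 4-4-1 — violates.
(d) /fns/: profile 3-5-3 — violates.
(e) /rqzs/: profile 7-1-4-3 — violates.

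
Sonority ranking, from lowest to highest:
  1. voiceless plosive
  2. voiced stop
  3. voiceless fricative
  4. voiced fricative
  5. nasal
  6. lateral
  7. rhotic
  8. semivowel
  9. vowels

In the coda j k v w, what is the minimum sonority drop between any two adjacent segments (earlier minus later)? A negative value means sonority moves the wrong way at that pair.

-4

/j/: semivowel = 8.
/k/: voiceless plosive = 1.
/v/: voiced fricative = 4.
/w/: semivowel = 8.
/j/→/k/: change +7.
/k/→/v/: change -3.
/v/→/w/: change -4.
Minimum = -4.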